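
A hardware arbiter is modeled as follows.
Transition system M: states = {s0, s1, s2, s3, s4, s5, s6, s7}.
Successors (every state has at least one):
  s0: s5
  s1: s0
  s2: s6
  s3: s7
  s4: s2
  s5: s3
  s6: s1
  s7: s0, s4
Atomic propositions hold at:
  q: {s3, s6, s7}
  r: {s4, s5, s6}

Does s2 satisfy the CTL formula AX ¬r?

No

Sat(¬r) = {s0, s1, s2, s3, s7}
Sat(AX ¬r) = {s : every successor in {s0, s1, s2, s3, s7}} = {s1, s3, s4, s5, s6}
s2 ∉ Sat(AX ¬r) = {s1, s3, s4, s5, s6}, so the formula does not hold at s2.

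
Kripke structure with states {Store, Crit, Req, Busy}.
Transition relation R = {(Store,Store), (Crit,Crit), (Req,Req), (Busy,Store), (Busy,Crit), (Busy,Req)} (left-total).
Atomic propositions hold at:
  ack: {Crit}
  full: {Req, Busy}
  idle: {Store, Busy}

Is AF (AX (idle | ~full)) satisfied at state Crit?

Yes

Sat(~full) = {Store, Crit}
Sat(idle | ~full) = {Store, Crit, Busy}
Sat(AX (idle | ~full)) = {s : every successor in {Store, Crit, Busy}} = {Store, Crit}
AF (AX (idle | ~full)): least fixpoint, start Z0 = {Store, Crit}, add states with every successor in Z. Already a fixed point.
Sat(AF (AX (idle | ~full))) = {Store, Crit}
Crit ∈ Sat(AF (AX (idle | ~full))) = {Store, Crit}, so the formula holds at Crit.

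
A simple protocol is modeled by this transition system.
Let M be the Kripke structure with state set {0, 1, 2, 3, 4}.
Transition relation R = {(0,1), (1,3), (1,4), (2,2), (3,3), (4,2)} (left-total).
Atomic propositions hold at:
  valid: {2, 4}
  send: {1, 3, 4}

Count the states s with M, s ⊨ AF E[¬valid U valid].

Sat(¬valid) = {0, 1, 3}
E[¬valid U valid]: least fixpoint, start Z0 = Sat(valid) = {2, 4}, add states in Sat(¬valid) with some successor in Z. Z1 = {1, 2, 4}; Z2 = {0, 1, 2, 4}; fixed.
Sat(E[¬valid U valid]) = {0, 1, 2, 4}
AF E[¬valid U valid]: least fixpoint, start Z0 = {0, 1, 2, 4}, add states with every successor in Z. Already a fixed point.
Sat(AF E[¬valid U valid]) = {0, 1, 2, 4}
|Sat(AF E[¬valid U valid])| = |{0, 1, 2, 4}| = 4.

4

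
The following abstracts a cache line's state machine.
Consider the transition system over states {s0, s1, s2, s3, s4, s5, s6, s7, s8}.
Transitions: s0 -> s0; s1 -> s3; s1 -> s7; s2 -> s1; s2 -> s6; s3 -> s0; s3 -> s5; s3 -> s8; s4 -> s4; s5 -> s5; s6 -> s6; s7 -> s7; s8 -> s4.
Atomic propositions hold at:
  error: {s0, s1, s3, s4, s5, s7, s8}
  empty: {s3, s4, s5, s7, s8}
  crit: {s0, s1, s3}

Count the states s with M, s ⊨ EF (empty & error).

Sat(empty & error) = {s3, s4, s5, s7, s8}
EF (empty & error): least fixpoint, start Z0 = {s3, s4, s5, s7, s8}, add states with some successor in Z. Z1 = {s1, s3, s4, s5, s7, s8}; Z2 = {s1, s2, s3, s4, s5, s7, s8}; fixed.
Sat(EF (empty & error)) = {s1, s2, s3, s4, s5, s7, s8}
|Sat(EF (empty & error))| = |{s1, s2, s3, s4, s5, s7, s8}| = 7.

7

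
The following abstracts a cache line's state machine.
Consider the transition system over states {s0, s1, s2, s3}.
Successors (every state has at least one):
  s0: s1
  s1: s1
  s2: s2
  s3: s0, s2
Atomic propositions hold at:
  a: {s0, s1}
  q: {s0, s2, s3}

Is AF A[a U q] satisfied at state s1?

No

A[a U q]: least fixpoint, start Z0 = Sat(q) = {s0, s2, s3}, add states in Sat(a) with every successor in Z. Already a fixed point.
Sat(A[a U q]) = {s0, s2, s3}
AF A[a U q]: least fixpoint, start Z0 = {s0, s2, s3}, add states with every successor in Z. Already a fixed point.
Sat(AF A[a U q]) = {s0, s2, s3}
s1 ∉ Sat(AF A[a U q]) = {s0, s2, s3}, so the formula does not hold at s1.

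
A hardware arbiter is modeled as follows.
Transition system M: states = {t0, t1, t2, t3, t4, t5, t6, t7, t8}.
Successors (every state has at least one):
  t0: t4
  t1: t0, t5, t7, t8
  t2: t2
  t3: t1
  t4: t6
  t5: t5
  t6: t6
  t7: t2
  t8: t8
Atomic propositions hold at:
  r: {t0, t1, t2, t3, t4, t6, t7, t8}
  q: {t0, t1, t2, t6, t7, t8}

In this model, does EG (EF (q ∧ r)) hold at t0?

Yes

Sat(q ∧ r) = {t0, t1, t2, t6, t7, t8}
EF (q ∧ r): least fixpoint, start Z0 = {t0, t1, t2, t6, t7, t8}, add states with some successor in Z. Z1 = {t0, t1, t2, t3, t4, t6, t7, t8}; fixed.
Sat(EF (q ∧ r)) = {t0, t1, t2, t3, t4, t6, t7, t8}
EG (EF (q ∧ r)): greatest fixpoint, start Z0 = {t0, t1, t2, t3, t4, t6, t7, t8}, keep only states in Sat with some successor in Z. Already a fixed point.
Sat(EG (EF (q ∧ r))) = {t0, t1, t2, t3, t4, t6, t7, t8}
t0 ∈ Sat(EG (EF (q ∧ r))) = {t0, t1, t2, t3, t4, t6, t7, t8}, so the formula holds at t0.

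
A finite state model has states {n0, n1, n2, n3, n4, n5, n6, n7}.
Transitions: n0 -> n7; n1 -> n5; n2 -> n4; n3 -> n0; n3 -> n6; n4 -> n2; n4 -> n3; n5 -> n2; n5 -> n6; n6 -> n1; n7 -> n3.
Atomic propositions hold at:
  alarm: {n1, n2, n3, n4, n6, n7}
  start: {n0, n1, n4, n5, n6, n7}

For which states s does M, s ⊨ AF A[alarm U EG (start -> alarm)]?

{n2, n4}

Sat(start -> alarm) = {n1, n2, n3, n4, n6, n7}
EG (start -> alarm): greatest fixpoint, start Z0 = {n1, n2, n3, n4, n6, n7}, keep only states in Sat with some successor in Z. Z1 = {n2, n3, n4, n6, n7}; Z2 = {n2, n3, n4, n7}; Z3 = {n2, n4, n7}; Z4 = {n2, n4}; fixed.
Sat(EG (start -> alarm)) = {n2, n4}
A[alarm U EG (start -> alarm)]: least fixpoint, start Z0 = Sat(EG (start -> alarm)) = {n2, n4}, add states in Sat(alarm) with every successor in Z. Already a fixed point.
Sat(A[alarm U EG (start -> alarm)]) = {n2, n4}
AF A[alarm U EG (start -> alarm)]: least fixpoint, start Z0 = {n2, n4}, add states with every successor in Z. Already a fixed point.
Sat(AF A[alarm U EG (start -> alarm)]) = {n2, n4}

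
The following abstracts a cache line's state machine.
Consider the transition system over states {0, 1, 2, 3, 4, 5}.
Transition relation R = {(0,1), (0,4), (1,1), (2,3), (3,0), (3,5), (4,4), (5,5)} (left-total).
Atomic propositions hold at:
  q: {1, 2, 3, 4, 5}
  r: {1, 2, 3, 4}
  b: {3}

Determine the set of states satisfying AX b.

Sat(AX b) = {s : every successor in {3}} = {2}

{2}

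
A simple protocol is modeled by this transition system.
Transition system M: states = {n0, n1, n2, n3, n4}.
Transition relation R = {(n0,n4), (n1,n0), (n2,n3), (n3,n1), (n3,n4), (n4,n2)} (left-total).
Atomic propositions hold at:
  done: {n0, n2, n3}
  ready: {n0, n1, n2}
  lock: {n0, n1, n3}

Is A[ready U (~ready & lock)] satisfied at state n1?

No

Sat(~ready) = {n3, n4}
Sat(~ready & lock) = {n3}
A[ready U (~ready & lock)]: least fixpoint, start Z0 = Sat((~ready & lock)) = {n3}, add states in Sat(ready) with every successor in Z. Z1 = {n2, n3}; fixed.
Sat(A[ready U (~ready & lock)]) = {n2, n3}
n1 ∉ Sat(A[ready U (~ready & lock)]) = {n2, n3}, so the formula does not hold at n1.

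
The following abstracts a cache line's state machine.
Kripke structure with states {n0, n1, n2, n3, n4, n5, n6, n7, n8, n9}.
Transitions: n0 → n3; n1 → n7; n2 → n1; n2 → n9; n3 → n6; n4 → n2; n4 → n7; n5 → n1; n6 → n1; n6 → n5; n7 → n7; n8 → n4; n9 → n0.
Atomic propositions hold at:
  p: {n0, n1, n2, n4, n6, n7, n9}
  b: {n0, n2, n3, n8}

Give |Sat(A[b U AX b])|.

2

Sat(AX b) = {s : every successor in {n0, n2, n3, n8}} = {n0, n9}
A[b U AX b]: least fixpoint, start Z0 = Sat(AX b) = {n0, n9}, add states in Sat(b) with every successor in Z. Already a fixed point.
Sat(A[b U AX b]) = {n0, n9}
|Sat(A[b U AX b])| = |{n0, n9}| = 2.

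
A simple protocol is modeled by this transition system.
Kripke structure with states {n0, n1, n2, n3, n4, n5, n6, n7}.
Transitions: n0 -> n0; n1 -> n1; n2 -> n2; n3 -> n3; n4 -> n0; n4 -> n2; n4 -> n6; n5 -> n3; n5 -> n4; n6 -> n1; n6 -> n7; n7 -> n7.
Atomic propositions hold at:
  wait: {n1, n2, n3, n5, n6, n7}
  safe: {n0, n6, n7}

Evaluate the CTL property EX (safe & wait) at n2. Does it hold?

No

Sat(safe & wait) = {n6, n7}
Sat(EX (safe & wait)) = {s : some successor in {n6, n7}} = {n4, n6, n7}
n2 ∉ Sat(EX (safe & wait)) = {n4, n6, n7}, so the formula does not hold at n2.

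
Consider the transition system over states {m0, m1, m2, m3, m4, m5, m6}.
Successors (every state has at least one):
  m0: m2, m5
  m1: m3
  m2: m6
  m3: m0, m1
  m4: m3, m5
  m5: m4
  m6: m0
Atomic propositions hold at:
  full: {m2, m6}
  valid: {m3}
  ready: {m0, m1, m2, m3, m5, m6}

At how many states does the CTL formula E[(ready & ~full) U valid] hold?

2

Sat(~full) = {m0, m1, m3, m4, m5}
Sat(ready & ~full) = {m0, m1, m3, m5}
E[(ready & ~full) U valid]: least fixpoint, start Z0 = Sat(valid) = {m3}, add states in Sat(ready & ~full) with some successor in Z. Z1 = {m1, m3}; fixed.
Sat(E[(ready & ~full) U valid]) = {m1, m3}
|Sat(E[(ready & ~full) U valid])| = |{m1, m3}| = 2.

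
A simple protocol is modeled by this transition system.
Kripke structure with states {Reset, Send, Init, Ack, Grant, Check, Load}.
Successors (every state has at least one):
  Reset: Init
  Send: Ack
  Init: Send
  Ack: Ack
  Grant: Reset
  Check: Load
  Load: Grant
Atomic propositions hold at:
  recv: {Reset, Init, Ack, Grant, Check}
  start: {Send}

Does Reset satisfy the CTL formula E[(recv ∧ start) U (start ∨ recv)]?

Yes

Sat(recv ∧ start) = ∅
Sat(start ∨ recv) = {Reset, Send, Init, Ack, Grant, Check}
E[(recv ∧ start) U (start ∨ recv)]: least fixpoint, start Z0 = Sat((start ∨ recv)) = {Reset, Send, Init, Ack, Grant, Check}, add states in Sat(recv ∧ start) with some successor in Z. Already a fixed point.
Sat(E[(recv ∧ start) U (start ∨ recv)]) = {Reset, Send, Init, Ack, Grant, Check}
Reset ∈ Sat(E[(recv ∧ start) U (start ∨ recv)]) = {Reset, Send, Init, Ack, Grant, Check}, so the formula holds at Reset.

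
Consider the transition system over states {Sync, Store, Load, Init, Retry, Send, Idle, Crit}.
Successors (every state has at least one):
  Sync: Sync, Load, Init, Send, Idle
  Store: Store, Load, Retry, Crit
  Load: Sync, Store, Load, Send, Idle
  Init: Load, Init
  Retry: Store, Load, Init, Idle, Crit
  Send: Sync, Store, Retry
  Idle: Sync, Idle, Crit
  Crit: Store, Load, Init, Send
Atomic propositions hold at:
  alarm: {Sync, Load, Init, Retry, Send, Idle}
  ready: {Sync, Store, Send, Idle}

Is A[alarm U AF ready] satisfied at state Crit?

No

AF ready: least fixpoint, start Z0 = {Sync, Store, Send, Idle}, add states with every successor in Z. Already a fixed point.
Sat(AF ready) = {Sync, Store, Send, Idle}
A[alarm U AF ready]: least fixpoint, start Z0 = Sat(AF ready) = {Sync, Store, Send, Idle}, add states in Sat(alarm) with every successor in Z. Already a fixed point.
Sat(A[alarm U AF ready]) = {Sync, Store, Send, Idle}
Crit ∉ Sat(A[alarm U AF ready]) = {Sync, Store, Send, Idle}, so the formula does not hold at Crit.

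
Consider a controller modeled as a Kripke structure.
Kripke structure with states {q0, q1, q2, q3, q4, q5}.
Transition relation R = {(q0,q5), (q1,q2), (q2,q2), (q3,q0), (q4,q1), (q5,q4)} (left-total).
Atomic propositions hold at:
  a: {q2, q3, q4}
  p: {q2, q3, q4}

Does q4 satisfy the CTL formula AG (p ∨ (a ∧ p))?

Sat(a ∧ p) = {q2, q3, q4}
Sat(p ∨ (a ∧ p)) = {q2, q3, q4}
AG (p ∨ (a ∧ p)): greatest fixpoint, start Z0 = {q2, q3, q4}, keep only states in Sat with every successor in Z. Z1 = {q2}; fixed.
Sat(AG (p ∨ (a ∧ p))) = {q2}
q4 ∉ Sat(AG (p ∨ (a ∧ p))) = {q2}, so the formula does not hold at q4.

No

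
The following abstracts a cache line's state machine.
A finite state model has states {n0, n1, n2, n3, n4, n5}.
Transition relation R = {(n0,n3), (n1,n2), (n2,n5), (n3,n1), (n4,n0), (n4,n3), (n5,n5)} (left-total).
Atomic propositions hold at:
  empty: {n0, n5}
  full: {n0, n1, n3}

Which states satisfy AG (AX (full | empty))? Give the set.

Sat(full | empty) = {n0, n1, n3, n5}
Sat(AX (full | empty)) = {s : every successor in {n0, n1, n3, n5}} = {n0, n2, n3, n4, n5}
AG (AX (full | empty)): greatest fixpoint, start Z0 = {n0, n2, n3, n4, n5}, keep only states in Sat with every successor in Z. Z1 = {n0, n2, n4, n5}; Z2 = {n2, n5}; fixed.
Sat(AG (AX (full | empty))) = {n2, n5}

{n2, n5}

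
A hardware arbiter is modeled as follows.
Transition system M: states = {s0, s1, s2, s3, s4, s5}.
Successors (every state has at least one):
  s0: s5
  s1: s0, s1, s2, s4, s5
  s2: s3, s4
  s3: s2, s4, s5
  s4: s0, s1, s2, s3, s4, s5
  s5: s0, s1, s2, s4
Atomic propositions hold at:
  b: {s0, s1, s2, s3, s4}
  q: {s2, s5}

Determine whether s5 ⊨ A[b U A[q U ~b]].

Sat(~b) = {s5}
A[q U ~b]: least fixpoint, start Z0 = Sat(~b) = {s5}, add states in Sat(q) with every successor in Z. Already a fixed point.
Sat(A[q U ~b]) = {s5}
A[b U A[q U ~b]]: least fixpoint, start Z0 = Sat(A[q U ~b]) = {s5}, add states in Sat(b) with every successor in Z. Z1 = {s0, s5}; fixed.
Sat(A[b U A[q U ~b]]) = {s0, s5}
s5 ∈ Sat(A[b U A[q U ~b]]) = {s0, s5}, so the formula holds at s5.

Yes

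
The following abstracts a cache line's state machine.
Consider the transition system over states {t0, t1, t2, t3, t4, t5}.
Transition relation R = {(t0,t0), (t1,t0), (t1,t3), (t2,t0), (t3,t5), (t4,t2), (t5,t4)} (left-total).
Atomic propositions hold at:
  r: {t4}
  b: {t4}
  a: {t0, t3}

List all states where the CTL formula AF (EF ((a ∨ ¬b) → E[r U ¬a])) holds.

Sat(¬b) = {t0, t1, t2, t3, t5}
Sat(a ∨ ¬b) = {t0, t1, t2, t3, t5}
Sat(¬a) = {t1, t2, t4, t5}
E[r U ¬a]: least fixpoint, start Z0 = Sat(¬a) = {t1, t2, t4, t5}, add states in Sat(r) with some successor in Z. Already a fixed point.
Sat(E[r U ¬a]) = {t1, t2, t4, t5}
Sat((a ∨ ¬b) → E[r U ¬a]) = {t1, t2, t4, t5}
EF ((a ∨ ¬b) → E[r U ¬a]): least fixpoint, start Z0 = {t1, t2, t4, t5}, add states with some successor in Z. Z1 = {t1, t2, t3, t4, t5}; fixed.
Sat(EF ((a ∨ ¬b) → E[r U ¬a])) = {t1, t2, t3, t4, t5}
AF (EF ((a ∨ ¬b) → E[r U ¬a])): least fixpoint, start Z0 = {t1, t2, t3, t4, t5}, add states with every successor in Z. Already a fixed point.
Sat(AF (EF ((a ∨ ¬b) → E[r U ¬a]))) = {t1, t2, t3, t4, t5}

{t1, t2, t3, t4, t5}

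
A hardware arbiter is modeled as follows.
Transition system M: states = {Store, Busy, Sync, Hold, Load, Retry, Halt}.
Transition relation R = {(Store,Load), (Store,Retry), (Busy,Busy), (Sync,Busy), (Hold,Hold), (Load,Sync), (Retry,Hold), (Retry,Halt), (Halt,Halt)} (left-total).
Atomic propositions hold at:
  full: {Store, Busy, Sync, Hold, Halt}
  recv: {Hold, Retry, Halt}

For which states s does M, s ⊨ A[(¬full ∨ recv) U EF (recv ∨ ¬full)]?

{Store, Hold, Load, Retry, Halt}

Sat(¬full) = {Load, Retry}
Sat(¬full ∨ recv) = {Hold, Load, Retry, Halt}
Sat(recv ∨ ¬full) = {Hold, Load, Retry, Halt}
EF (recv ∨ ¬full): least fixpoint, start Z0 = {Hold, Load, Retry, Halt}, add states with some successor in Z. Z1 = {Store, Hold, Load, Retry, Halt}; fixed.
Sat(EF (recv ∨ ¬full)) = {Store, Hold, Load, Retry, Halt}
A[(¬full ∨ recv) U EF (recv ∨ ¬full)]: least fixpoint, start Z0 = Sat(EF (recv ∨ ¬full)) = {Store, Hold, Load, Retry, Halt}, add states in Sat(¬full ∨ recv) with every successor in Z. Already a fixed point.
Sat(A[(¬full ∨ recv) U EF (recv ∨ ¬full)]) = {Store, Hold, Load, Retry, Halt}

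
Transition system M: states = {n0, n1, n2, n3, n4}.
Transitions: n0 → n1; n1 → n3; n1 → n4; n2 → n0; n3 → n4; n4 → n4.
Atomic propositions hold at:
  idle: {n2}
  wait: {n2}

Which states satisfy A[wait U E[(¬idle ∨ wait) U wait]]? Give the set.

Sat(¬idle) = {n0, n1, n3, n4}
Sat(¬idle ∨ wait) = {n0, n1, n2, n3, n4}
E[(¬idle ∨ wait) U wait]: least fixpoint, start Z0 = Sat(wait) = {n2}, add states in Sat(¬idle ∨ wait) with some successor in Z. Already a fixed point.
Sat(E[(¬idle ∨ wait) U wait]) = {n2}
A[wait U E[(¬idle ∨ wait) U wait]]: least fixpoint, start Z0 = Sat(E[(¬idle ∨ wait) U wait]) = {n2}, add states in Sat(wait) with every successor in Z. Already a fixed point.
Sat(A[wait U E[(¬idle ∨ wait) U wait]]) = {n2}

{n2}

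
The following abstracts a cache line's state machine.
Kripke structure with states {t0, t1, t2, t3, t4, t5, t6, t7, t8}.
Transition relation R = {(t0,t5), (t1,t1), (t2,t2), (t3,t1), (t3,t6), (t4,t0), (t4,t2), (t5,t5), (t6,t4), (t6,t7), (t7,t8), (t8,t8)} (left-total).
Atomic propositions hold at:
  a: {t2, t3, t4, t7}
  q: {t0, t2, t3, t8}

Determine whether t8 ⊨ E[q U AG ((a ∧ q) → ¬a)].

Yes

Sat(a ∧ q) = {t2, t3}
Sat(¬a) = {t0, t1, t5, t6, t8}
Sat((a ∧ q) → ¬a) = {t0, t1, t4, t5, t6, t7, t8}
AG ((a ∧ q) → ¬a): greatest fixpoint, start Z0 = {t0, t1, t4, t5, t6, t7, t8}, keep only states in Sat with every successor in Z. Z1 = {t0, t1, t5, t6, t7, t8}; Z2 = {t0, t1, t5, t7, t8}; fixed.
Sat(AG ((a ∧ q) → ¬a)) = {t0, t1, t5, t7, t8}
E[q U AG ((a ∧ q) → ¬a)]: least fixpoint, start Z0 = Sat(AG ((a ∧ q) → ¬a)) = {t0, t1, t5, t7, t8}, add states in Sat(q) with some successor in Z. Z1 = {t0, t1, t3, t5, t7, t8}; fixed.
Sat(E[q U AG ((a ∧ q) → ¬a)]) = {t0, t1, t3, t5, t7, t8}
t8 ∈ Sat(E[q U AG ((a ∧ q) → ¬a)]) = {t0, t1, t3, t5, t7, t8}, so the formula holds at t8.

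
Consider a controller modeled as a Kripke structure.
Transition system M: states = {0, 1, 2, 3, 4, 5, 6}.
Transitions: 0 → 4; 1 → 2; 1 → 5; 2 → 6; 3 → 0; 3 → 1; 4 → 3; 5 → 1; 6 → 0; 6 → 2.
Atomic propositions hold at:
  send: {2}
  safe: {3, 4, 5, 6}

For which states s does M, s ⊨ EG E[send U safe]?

E[send U safe]: least fixpoint, start Z0 = Sat(safe) = {3, 4, 5, 6}, add states in Sat(send) with some successor in Z. Z1 = {2, 3, 4, 5, 6}; fixed.
Sat(E[send U safe]) = {2, 3, 4, 5, 6}
EG E[send U safe]: greatest fixpoint, start Z0 = {2, 3, 4, 5, 6}, keep only states in Sat with some successor in Z. Z1 = {2, 4, 6}; Z2 = {2, 6}; fixed.
Sat(EG E[send U safe]) = {2, 6}

{2, 6}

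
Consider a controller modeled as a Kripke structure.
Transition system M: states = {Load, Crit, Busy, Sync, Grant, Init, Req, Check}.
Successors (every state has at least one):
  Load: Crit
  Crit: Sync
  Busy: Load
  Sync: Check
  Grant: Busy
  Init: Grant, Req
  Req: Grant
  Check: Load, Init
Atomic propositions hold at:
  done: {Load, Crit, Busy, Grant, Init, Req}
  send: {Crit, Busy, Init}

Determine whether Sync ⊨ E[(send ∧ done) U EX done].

Sat(send ∧ done) = {Crit, Busy, Init}
Sat(EX done) = {s : some successor in {Load, Crit, Busy, Grant, Init, Req}} = {Load, Busy, Grant, Init, Req, Check}
E[(send ∧ done) U EX done]: least fixpoint, start Z0 = Sat(EX done) = {Load, Busy, Grant, Init, Req, Check}, add states in Sat(send ∧ done) with some successor in Z. Already a fixed point.
Sat(E[(send ∧ done) U EX done]) = {Load, Busy, Grant, Init, Req, Check}
Sync ∉ Sat(E[(send ∧ done) U EX done]) = {Load, Busy, Grant, Init, Req, Check}, so the formula does not hold at Sync.

No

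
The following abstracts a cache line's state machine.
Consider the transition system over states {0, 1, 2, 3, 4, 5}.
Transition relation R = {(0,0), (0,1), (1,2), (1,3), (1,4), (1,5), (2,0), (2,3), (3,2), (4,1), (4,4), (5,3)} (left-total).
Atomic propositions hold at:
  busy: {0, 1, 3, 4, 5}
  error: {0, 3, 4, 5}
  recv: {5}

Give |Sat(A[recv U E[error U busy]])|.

5

E[error U busy]: least fixpoint, start Z0 = Sat(busy) = {0, 1, 3, 4, 5}, add states in Sat(error) with some successor in Z. Already a fixed point.
Sat(E[error U busy]) = {0, 1, 3, 4, 5}
A[recv U E[error U busy]]: least fixpoint, start Z0 = Sat(E[error U busy]) = {0, 1, 3, 4, 5}, add states in Sat(recv) with every successor in Z. Already a fixed point.
Sat(A[recv U E[error U busy]]) = {0, 1, 3, 4, 5}
|Sat(A[recv U E[error U busy]])| = |{0, 1, 3, 4, 5}| = 5.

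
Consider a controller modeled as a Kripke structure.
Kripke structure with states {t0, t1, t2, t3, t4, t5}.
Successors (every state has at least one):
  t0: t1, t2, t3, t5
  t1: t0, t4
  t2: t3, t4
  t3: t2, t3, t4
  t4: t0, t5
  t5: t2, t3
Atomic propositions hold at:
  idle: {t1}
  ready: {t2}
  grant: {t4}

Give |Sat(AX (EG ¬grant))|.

3

Sat(¬grant) = {t0, t1, t2, t3, t5}
EG ¬grant: greatest fixpoint, start Z0 = {t0, t1, t2, t3, t5}, keep only states in Sat with some successor in Z. Already a fixed point.
Sat(EG ¬grant) = {t0, t1, t2, t3, t5}
Sat(AX (EG ¬grant)) = {s : every successor in {t0, t1, t2, t3, t5}} = {t0, t4, t5}
|Sat(AX (EG ¬grant))| = |{t0, t4, t5}| = 3.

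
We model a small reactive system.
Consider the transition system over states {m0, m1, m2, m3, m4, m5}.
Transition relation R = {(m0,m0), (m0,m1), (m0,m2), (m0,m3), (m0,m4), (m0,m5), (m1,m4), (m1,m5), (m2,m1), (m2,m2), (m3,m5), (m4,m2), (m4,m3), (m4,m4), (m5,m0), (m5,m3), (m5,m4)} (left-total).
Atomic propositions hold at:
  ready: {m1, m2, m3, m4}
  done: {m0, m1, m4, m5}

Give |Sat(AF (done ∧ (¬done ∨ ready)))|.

Sat(¬done) = {m2, m3}
Sat(¬done ∨ ready) = {m1, m2, m3, m4}
Sat(done ∧ (¬done ∨ ready)) = {m1, m4}
AF (done ∧ (¬done ∨ ready)): least fixpoint, start Z0 = {m1, m4}, add states with every successor in Z. Already a fixed point.
Sat(AF (done ∧ (¬done ∨ ready))) = {m1, m4}
|Sat(AF (done ∧ (¬done ∨ ready)))| = |{m1, m4}| = 2.

2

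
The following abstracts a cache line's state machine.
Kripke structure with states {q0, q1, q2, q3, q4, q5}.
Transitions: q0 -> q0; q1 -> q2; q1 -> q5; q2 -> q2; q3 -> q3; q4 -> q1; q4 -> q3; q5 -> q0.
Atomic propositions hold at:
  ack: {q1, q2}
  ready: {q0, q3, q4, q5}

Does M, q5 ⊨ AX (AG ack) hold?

AG ack: greatest fixpoint, start Z0 = {q1, q2}, keep only states in Sat with every successor in Z. Z1 = {q2}; fixed.
Sat(AG ack) = {q2}
Sat(AX (AG ack)) = {s : every successor in {q2}} = {q2}
q5 ∉ Sat(AX (AG ack)) = {q2}, so the formula does not hold at q5.

No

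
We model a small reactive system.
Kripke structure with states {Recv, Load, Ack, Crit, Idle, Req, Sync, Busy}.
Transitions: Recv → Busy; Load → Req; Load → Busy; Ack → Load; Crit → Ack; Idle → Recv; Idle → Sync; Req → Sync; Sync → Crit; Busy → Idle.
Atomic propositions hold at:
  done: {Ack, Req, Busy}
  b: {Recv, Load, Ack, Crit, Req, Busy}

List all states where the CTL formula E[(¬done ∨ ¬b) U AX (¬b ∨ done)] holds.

Sat(¬done) = {Recv, Load, Crit, Idle, Sync}
Sat(¬b) = {Idle, Sync}
Sat(¬done ∨ ¬b) = {Recv, Load, Crit, Idle, Sync}
Sat(¬b ∨ done) = {Ack, Idle, Req, Sync, Busy}
Sat(AX (¬b ∨ done)) = {s : every successor in {Ack, Idle, Req, Sync, Busy}} = {Recv, Load, Crit, Req, Busy}
E[(¬done ∨ ¬b) U AX (¬b ∨ done)]: least fixpoint, start Z0 = Sat(AX (¬b ∨ done)) = {Recv, Load, Crit, Req, Busy}, add states in Sat(¬done ∨ ¬b) with some successor in Z. Z1 = {Recv, Load, Crit, Idle, Req, Sync, Busy}; fixed.
Sat(E[(¬done ∨ ¬b) U AX (¬b ∨ done)]) = {Recv, Load, Crit, Idle, Req, Sync, Busy}

{Recv, Load, Crit, Idle, Req, Sync, Busy}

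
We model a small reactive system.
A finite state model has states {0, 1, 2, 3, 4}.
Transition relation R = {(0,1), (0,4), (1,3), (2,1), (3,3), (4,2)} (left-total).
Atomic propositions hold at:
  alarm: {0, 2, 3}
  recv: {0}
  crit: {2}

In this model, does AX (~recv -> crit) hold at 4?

Yes

Sat(~recv) = {1, 2, 3, 4}
Sat(~recv -> crit) = {0, 2}
Sat(AX (~recv -> crit)) = {s : every successor in {0, 2}} = {4}
4 ∈ Sat(AX (~recv -> crit)) = {4}, so the formula holds at 4.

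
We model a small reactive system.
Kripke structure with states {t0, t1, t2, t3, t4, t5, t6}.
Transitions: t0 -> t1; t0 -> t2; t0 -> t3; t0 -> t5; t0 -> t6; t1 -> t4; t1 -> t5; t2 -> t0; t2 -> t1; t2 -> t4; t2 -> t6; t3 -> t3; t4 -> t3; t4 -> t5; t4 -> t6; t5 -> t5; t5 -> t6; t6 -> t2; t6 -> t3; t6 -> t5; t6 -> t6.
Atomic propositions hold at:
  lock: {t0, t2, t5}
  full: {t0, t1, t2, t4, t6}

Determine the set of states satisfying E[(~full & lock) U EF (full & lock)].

{t0, t1, t2, t4, t5, t6}

Sat(~full) = {t3, t5}
Sat(~full & lock) = {t5}
Sat(full & lock) = {t0, t2}
EF (full & lock): least fixpoint, start Z0 = {t0, t2}, add states with some successor in Z. Z1 = {t0, t2, t6}; Z2 = {t0, t2, t4, t5, t6}; Z3 = {t0, t1, t2, t4, t5, t6}; fixed.
Sat(EF (full & lock)) = {t0, t1, t2, t4, t5, t6}
E[(~full & lock) U EF (full & lock)]: least fixpoint, start Z0 = Sat(EF (full & lock)) = {t0, t1, t2, t4, t5, t6}, add states in Sat(~full & lock) with some successor in Z. Already a fixed point.
Sat(E[(~full & lock) U EF (full & lock)]) = {t0, t1, t2, t4, t5, t6}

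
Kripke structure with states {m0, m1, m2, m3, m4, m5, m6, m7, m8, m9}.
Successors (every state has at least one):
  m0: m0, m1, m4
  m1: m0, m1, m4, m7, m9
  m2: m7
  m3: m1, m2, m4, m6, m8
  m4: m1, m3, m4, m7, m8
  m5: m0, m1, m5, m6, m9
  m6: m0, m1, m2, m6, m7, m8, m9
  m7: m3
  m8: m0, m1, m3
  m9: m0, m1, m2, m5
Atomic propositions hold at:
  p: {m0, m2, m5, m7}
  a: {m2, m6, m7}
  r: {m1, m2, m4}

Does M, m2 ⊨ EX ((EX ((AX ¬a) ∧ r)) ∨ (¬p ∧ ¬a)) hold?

Sat(¬a) = {m0, m1, m3, m4, m5, m8, m9}
Sat(AX ¬a) = {s : every successor in {m0, m1, m3, m4, m5, m8, m9}} = {m0, m7, m8}
Sat((AX ¬a) ∧ r) = ∅
Sat(EX ((AX ¬a) ∧ r)) = {s : some successor in ∅} = ∅
Sat(¬p) = {m1, m3, m4, m6, m8, m9}
Sat(¬p ∧ ¬a) = {m1, m3, m4, m8, m9}
Sat((EX ((AX ¬a) ∧ r)) ∨ (¬p ∧ ¬a)) = {m1, m3, m4, m8, m9}
Sat(EX ((EX ((AX ¬a) ∧ r)) ∨ (¬p ∧ ¬a))) = {s : some successor in {m1, m3, m4, m8, m9}} = {m0, m1, m3, m4, m5, m6, m7, m8, m9}
m2 ∉ Sat(EX ((EX ((AX ¬a) ∧ r)) ∨ (¬p ∧ ¬a))) = {m0, m1, m3, m4, m5, m6, m7, m8, m9}, so the formula does not hold at m2.

No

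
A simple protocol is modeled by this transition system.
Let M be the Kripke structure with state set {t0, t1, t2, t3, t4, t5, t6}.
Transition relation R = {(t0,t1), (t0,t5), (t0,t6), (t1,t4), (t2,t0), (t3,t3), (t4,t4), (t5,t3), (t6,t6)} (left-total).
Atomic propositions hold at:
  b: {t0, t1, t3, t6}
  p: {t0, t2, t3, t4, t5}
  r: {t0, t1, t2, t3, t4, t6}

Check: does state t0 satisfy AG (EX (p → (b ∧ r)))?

No

Sat(b ∧ r) = {t0, t1, t3, t6}
Sat(p → (b ∧ r)) = {t0, t1, t3, t6}
Sat(EX (p → (b ∧ r))) = {s : some successor in {t0, t1, t3, t6}} = {t0, t2, t3, t5, t6}
AG (EX (p → (b ∧ r))): greatest fixpoint, start Z0 = {t0, t2, t3, t5, t6}, keep only states in Sat with every successor in Z. Z1 = {t2, t3, t5, t6}; Z2 = {t3, t5, t6}; fixed.
Sat(AG (EX (p → (b ∧ r)))) = {t3, t5, t6}
t0 ∉ Sat(AG (EX (p → (b ∧ r)))) = {t3, t5, t6}, so the formula does not hold at t0.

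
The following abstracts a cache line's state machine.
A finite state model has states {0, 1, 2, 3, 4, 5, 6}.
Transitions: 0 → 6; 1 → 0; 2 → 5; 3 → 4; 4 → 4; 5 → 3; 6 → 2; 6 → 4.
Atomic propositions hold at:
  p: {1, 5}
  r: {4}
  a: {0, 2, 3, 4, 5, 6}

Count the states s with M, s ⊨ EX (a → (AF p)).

AF p: least fixpoint, start Z0 = {1, 5}, add states with every successor in Z. Z1 = {1, 2, 5}; fixed.
Sat(AF p) = {1, 2, 5}
Sat(a → (AF p)) = {1, 2, 5}
Sat(EX (a → (AF p))) = {s : some successor in {1, 2, 5}} = {2, 6}
|Sat(EX (a → (AF p)))| = |{2, 6}| = 2.

2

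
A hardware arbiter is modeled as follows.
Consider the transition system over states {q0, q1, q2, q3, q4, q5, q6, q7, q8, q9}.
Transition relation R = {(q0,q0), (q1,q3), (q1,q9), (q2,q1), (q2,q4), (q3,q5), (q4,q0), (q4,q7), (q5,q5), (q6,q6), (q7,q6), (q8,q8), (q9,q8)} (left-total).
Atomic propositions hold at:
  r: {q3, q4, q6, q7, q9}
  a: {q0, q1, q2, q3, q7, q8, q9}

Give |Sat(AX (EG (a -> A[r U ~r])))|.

9

Sat(~r) = {q0, q1, q2, q5, q8}
A[r U ~r]: least fixpoint, start Z0 = Sat(~r) = {q0, q1, q2, q5, q8}, add states in Sat(r) with every successor in Z. Z1 = {q0, q1, q2, q3, q5, q8, q9}; fixed.
Sat(A[r U ~r]) = {q0, q1, q2, q3, q5, q8, q9}
Sat(a -> A[r U ~r]) = {q0, q1, q2, q3, q4, q5, q6, q8, q9}
EG (a -> A[r U ~r]): greatest fixpoint, start Z0 = {q0, q1, q2, q3, q4, q5, q6, q8, q9}, keep only states in Sat with some successor in Z. Already a fixed point.
Sat(EG (a -> A[r U ~r])) = {q0, q1, q2, q3, q4, q5, q6, q8, q9}
Sat(AX (EG (a -> A[r U ~r]))) = {s : every successor in {q0, q1, q2, q3, q4, q5, q6, q8, q9}} = {q0, q1, q2, q3, q5, q6, q7, q8, q9}
|Sat(AX (EG (a -> A[r U ~r])))| = |{q0, q1, q2, q3, q5, q6, q7, q8, q9}| = 9.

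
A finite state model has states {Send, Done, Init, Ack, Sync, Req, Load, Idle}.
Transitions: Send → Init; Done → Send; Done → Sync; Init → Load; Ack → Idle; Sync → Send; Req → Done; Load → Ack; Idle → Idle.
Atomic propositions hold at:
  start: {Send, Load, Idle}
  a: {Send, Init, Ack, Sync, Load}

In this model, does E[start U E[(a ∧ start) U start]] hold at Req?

No

Sat(a ∧ start) = {Send, Load}
E[(a ∧ start) U start]: least fixpoint, start Z0 = Sat(start) = {Send, Load, Idle}, add states in Sat(a ∧ start) with some successor in Z. Already a fixed point.
Sat(E[(a ∧ start) U start]) = {Send, Load, Idle}
E[start U E[(a ∧ start) U start]]: least fixpoint, start Z0 = Sat(E[(a ∧ start) U start]) = {Send, Load, Idle}, add states in Sat(start) with some successor in Z. Already a fixed point.
Sat(E[start U E[(a ∧ start) U start]]) = {Send, Load, Idle}
Req ∉ Sat(E[start U E[(a ∧ start) U start]]) = {Send, Load, Idle}, so the formula does not hold at Req.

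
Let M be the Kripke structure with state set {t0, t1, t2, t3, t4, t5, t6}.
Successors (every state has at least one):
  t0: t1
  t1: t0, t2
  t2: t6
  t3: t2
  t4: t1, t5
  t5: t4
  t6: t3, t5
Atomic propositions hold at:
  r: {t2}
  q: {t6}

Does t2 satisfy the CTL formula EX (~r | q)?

Sat(~r) = {t0, t1, t3, t4, t5, t6}
Sat(~r | q) = {t0, t1, t3, t4, t5, t6}
Sat(EX (~r | q)) = {s : some successor in {t0, t1, t3, t4, t5, t6}} = {t0, t1, t2, t4, t5, t6}
t2 ∈ Sat(EX (~r | q)) = {t0, t1, t2, t4, t5, t6}, so the formula holds at t2.

Yes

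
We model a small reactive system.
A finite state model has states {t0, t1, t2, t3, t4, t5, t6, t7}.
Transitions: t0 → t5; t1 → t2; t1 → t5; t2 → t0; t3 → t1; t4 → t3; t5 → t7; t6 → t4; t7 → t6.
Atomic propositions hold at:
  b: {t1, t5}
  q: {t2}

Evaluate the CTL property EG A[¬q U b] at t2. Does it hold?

Sat(¬q) = {t0, t1, t3, t4, t5, t6, t7}
A[¬q U b]: least fixpoint, start Z0 = Sat(b) = {t1, t5}, add states in Sat(¬q) with every successor in Z. Z1 = {t0, t1, t3, t5}; Z2 = {t0, t1, t3, t4, t5}; Z3 = {t0, t1, t3, t4, t5, t6}; Z4 = {t0, t1, t3, t4, t5, t6, t7}; fixed.
Sat(A[¬q U b]) = {t0, t1, t3, t4, t5, t6, t7}
EG A[¬q U b]: greatest fixpoint, start Z0 = {t0, t1, t3, t4, t5, t6, t7}, keep only states in Sat with some successor in Z. Already a fixed point.
Sat(EG A[¬q U b]) = {t0, t1, t3, t4, t5, t6, t7}
t2 ∉ Sat(EG A[¬q U b]) = {t0, t1, t3, t4, t5, t6, t7}, so the formula does not hold at t2.

No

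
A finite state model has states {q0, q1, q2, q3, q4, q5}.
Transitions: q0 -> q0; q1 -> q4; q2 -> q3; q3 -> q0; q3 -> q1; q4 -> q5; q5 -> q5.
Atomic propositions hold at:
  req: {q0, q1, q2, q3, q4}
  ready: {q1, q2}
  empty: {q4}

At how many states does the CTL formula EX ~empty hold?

5

Sat(~empty) = {q0, q1, q2, q3, q5}
Sat(EX ~empty) = {s : some successor in {q0, q1, q2, q3, q5}} = {q0, q2, q3, q4, q5}
|Sat(EX ~empty)| = |{q0, q2, q3, q4, q5}| = 5.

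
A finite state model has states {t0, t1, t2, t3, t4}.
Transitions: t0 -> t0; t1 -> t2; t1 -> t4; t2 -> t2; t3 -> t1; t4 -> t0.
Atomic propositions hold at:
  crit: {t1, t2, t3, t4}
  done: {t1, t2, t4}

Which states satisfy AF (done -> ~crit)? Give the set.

{t0, t3, t4}

Sat(~crit) = {t0}
Sat(done -> ~crit) = {t0, t3}
AF (done -> ~crit): least fixpoint, start Z0 = {t0, t3}, add states with every successor in Z. Z1 = {t0, t3, t4}; fixed.
Sat(AF (done -> ~crit)) = {t0, t3, t4}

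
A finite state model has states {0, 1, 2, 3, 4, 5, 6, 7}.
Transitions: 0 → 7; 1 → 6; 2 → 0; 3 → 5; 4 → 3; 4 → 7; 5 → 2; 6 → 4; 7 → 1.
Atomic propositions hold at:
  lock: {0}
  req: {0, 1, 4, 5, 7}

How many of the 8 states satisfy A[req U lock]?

A[req U lock]: least fixpoint, start Z0 = Sat(lock) = {0}, add states in Sat(req) with every successor in Z. Already a fixed point.
Sat(A[req U lock]) = {0}
|Sat(A[req U lock])| = |{0}| = 1.

1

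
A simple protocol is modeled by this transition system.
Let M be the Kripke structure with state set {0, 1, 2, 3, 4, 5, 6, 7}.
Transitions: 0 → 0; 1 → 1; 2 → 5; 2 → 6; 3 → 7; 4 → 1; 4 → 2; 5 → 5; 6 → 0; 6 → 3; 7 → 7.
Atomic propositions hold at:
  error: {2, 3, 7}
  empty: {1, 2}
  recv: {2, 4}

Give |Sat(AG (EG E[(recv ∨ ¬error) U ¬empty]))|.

Sat(¬error) = {0, 1, 4, 5, 6}
Sat(recv ∨ ¬error) = {0, 1, 2, 4, 5, 6}
Sat(¬empty) = {0, 3, 4, 5, 6, 7}
E[(recv ∨ ¬error) U ¬empty]: least fixpoint, start Z0 = Sat(¬empty) = {0, 3, 4, 5, 6, 7}, add states in Sat(recv ∨ ¬error) with some successor in Z. Z1 = {0, 2, 3, 4, 5, 6, 7}; fixed.
Sat(E[(recv ∨ ¬error) U ¬empty]) = {0, 2, 3, 4, 5, 6, 7}
EG E[(recv ∨ ¬error) U ¬empty]: greatest fixpoint, start Z0 = {0, 2, 3, 4, 5, 6, 7}, keep only states in Sat with some successor in Z. Already a fixed point.
Sat(EG E[(recv ∨ ¬error) U ¬empty]) = {0, 2, 3, 4, 5, 6, 7}
AG (EG E[(recv ∨ ¬error) U ¬empty]): greatest fixpoint, start Z0 = {0, 2, 3, 4, 5, 6, 7}, keep only states in Sat with every successor in Z. Z1 = {0, 2, 3, 5, 6, 7}; fixed.
Sat(AG (EG E[(recv ∨ ¬error) U ¬empty])) = {0, 2, 3, 5, 6, 7}
|Sat(AG (EG E[(recv ∨ ¬error) U ¬empty]))| = |{0, 2, 3, 5, 6, 7}| = 6.

6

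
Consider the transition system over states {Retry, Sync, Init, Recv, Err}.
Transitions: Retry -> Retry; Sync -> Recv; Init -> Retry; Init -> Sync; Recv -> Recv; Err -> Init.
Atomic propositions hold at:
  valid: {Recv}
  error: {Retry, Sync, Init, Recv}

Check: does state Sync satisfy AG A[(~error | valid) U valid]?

No

Sat(~error) = {Err}
Sat(~error | valid) = {Recv, Err}
A[(~error | valid) U valid]: least fixpoint, start Z0 = Sat(valid) = {Recv}, add states in Sat(~error | valid) with every successor in Z. Already a fixed point.
Sat(A[(~error | valid) U valid]) = {Recv}
AG A[(~error | valid) U valid]: greatest fixpoint, start Z0 = {Recv}, keep only states in Sat with every successor in Z. Already a fixed point.
Sat(AG A[(~error | valid) U valid]) = {Recv}
Sync ∉ Sat(AG A[(~error | valid) U valid]) = {Recv}, so the formula does not hold at Sync.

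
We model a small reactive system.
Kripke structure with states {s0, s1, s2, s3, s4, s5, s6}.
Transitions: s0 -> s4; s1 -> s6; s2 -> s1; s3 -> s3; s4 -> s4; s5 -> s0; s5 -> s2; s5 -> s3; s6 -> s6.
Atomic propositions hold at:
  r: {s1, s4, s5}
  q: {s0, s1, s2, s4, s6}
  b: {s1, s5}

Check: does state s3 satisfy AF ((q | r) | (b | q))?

No

Sat(q | r) = {s0, s1, s2, s4, s5, s6}
Sat(b | q) = {s0, s1, s2, s4, s5, s6}
Sat((q | r) | (b | q)) = {s0, s1, s2, s4, s5, s6}
AF ((q | r) | (b | q)): least fixpoint, start Z0 = {s0, s1, s2, s4, s5, s6}, add states with every successor in Z. Already a fixed point.
Sat(AF ((q | r) | (b | q))) = {s0, s1, s2, s4, s5, s6}
s3 ∉ Sat(AF ((q | r) | (b | q))) = {s0, s1, s2, s4, s5, s6}, so the formula does not hold at s3.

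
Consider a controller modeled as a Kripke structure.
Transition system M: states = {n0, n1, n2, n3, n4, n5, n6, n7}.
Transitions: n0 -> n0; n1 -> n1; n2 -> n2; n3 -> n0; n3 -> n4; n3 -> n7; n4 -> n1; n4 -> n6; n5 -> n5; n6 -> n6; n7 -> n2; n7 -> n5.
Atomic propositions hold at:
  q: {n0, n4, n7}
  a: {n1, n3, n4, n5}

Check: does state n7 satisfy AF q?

AF q: least fixpoint, start Z0 = {n0, n4, n7}, add states with every successor in Z. Z1 = {n0, n3, n4, n7}; fixed.
Sat(AF q) = {n0, n3, n4, n7}
n7 ∈ Sat(AF q) = {n0, n3, n4, n7}, so the formula holds at n7.

Yes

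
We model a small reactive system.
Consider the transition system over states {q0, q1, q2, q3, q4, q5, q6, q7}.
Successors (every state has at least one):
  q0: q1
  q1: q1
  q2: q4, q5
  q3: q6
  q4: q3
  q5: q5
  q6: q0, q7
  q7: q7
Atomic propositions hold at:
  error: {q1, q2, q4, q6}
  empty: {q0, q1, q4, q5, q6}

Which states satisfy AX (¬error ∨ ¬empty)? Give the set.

Sat(¬error) = {q0, q3, q5, q7}
Sat(¬empty) = {q2, q3, q7}
Sat(¬error ∨ ¬empty) = {q0, q2, q3, q5, q7}
Sat(AX (¬error ∨ ¬empty)) = {s : every successor in {q0, q2, q3, q5, q7}} = {q4, q5, q6, q7}

{q4, q5, q6, q7}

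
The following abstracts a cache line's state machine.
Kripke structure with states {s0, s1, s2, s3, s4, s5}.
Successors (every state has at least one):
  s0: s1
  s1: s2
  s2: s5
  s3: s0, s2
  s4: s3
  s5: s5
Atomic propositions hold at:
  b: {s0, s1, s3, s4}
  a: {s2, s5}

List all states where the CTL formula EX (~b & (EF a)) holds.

Sat(~b) = {s2, s5}
EF a: least fixpoint, start Z0 = {s2, s5}, add states with some successor in Z. Z1 = {s1, s2, s3, s5}; Z2 = {s0, s1, s2, s3, s4, s5}; fixed.
Sat(EF a) = {s0, s1, s2, s3, s4, s5}
Sat(~b & (EF a)) = {s2, s5}
Sat(EX (~b & (EF a))) = {s : some successor in {s2, s5}} = {s1, s2, s3, s5}

{s1, s2, s3, s5}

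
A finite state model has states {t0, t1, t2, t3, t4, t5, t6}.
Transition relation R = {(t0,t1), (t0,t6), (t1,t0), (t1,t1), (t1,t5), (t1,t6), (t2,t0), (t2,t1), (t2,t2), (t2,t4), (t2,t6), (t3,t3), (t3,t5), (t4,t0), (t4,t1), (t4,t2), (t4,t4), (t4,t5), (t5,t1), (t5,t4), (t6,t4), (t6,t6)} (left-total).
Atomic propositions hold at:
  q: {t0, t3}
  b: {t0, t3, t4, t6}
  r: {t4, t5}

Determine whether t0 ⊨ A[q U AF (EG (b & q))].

Sat(b & q) = {t0, t3}
EG (b & q): greatest fixpoint, start Z0 = {t0, t3}, keep only states in Sat with some successor in Z. Z1 = {t3}; fixed.
Sat(EG (b & q)) = {t3}
AF (EG (b & q)): least fixpoint, start Z0 = {t3}, add states with every successor in Z. Already a fixed point.
Sat(AF (EG (b & q))) = {t3}
A[q U AF (EG (b & q))]: least fixpoint, start Z0 = Sat(AF (EG (b & q))) = {t3}, add states in Sat(q) with every successor in Z. Already a fixed point.
Sat(A[q U AF (EG (b & q))]) = {t3}
t0 ∉ Sat(A[q U AF (EG (b & q))]) = {t3}, so the formula does not hold at t0.

No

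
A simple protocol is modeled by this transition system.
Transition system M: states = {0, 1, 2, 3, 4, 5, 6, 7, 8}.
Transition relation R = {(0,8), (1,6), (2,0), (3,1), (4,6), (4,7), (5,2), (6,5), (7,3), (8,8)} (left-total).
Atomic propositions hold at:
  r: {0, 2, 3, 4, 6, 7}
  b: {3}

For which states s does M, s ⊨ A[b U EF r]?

{0, 1, 2, 3, 4, 5, 6, 7}

EF r: least fixpoint, start Z0 = {0, 2, 3, 4, 6, 7}, add states with some successor in Z. Z1 = {0, 1, 2, 3, 4, 5, 6, 7}; fixed.
Sat(EF r) = {0, 1, 2, 3, 4, 5, 6, 7}
A[b U EF r]: least fixpoint, start Z0 = Sat(EF r) = {0, 1, 2, 3, 4, 5, 6, 7}, add states in Sat(b) with every successor in Z. Already a fixed point.
Sat(A[b U EF r]) = {0, 1, 2, 3, 4, 5, 6, 7}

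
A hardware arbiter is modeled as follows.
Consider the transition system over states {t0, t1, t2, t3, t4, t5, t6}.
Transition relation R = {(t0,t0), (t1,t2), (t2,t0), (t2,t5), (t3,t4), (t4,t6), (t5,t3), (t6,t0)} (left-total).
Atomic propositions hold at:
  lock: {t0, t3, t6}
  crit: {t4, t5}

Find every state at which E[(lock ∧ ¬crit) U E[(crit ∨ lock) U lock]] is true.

{t0, t3, t4, t5, t6}

Sat(¬crit) = {t0, t1, t2, t3, t6}
Sat(lock ∧ ¬crit) = {t0, t3, t6}
Sat(crit ∨ lock) = {t0, t3, t4, t5, t6}
E[(crit ∨ lock) U lock]: least fixpoint, start Z0 = Sat(lock) = {t0, t3, t6}, add states in Sat(crit ∨ lock) with some successor in Z. Z1 = {t0, t3, t4, t5, t6}; fixed.
Sat(E[(crit ∨ lock) U lock]) = {t0, t3, t4, t5, t6}
E[(lock ∧ ¬crit) U E[(crit ∨ lock) U lock]]: least fixpoint, start Z0 = Sat(E[(crit ∨ lock) U lock]) = {t0, t3, t4, t5, t6}, add states in Sat(lock ∧ ¬crit) with some successor in Z. Already a fixed point.
Sat(E[(lock ∧ ¬crit) U E[(crit ∨ lock) U lock]]) = {t0, t3, t4, t5, t6}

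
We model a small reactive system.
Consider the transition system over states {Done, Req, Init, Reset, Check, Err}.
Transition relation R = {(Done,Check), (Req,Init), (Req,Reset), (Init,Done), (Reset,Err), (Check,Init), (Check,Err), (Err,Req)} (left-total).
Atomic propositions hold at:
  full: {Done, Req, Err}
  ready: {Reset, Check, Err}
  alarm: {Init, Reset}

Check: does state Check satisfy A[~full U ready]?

Yes

Sat(~full) = {Init, Reset, Check}
A[~full U ready]: least fixpoint, start Z0 = Sat(ready) = {Reset, Check, Err}, add states in Sat(~full) with every successor in Z. Already a fixed point.
Sat(A[~full U ready]) = {Reset, Check, Err}
Check ∈ Sat(A[~full U ready]) = {Reset, Check, Err}, so the formula holds at Check.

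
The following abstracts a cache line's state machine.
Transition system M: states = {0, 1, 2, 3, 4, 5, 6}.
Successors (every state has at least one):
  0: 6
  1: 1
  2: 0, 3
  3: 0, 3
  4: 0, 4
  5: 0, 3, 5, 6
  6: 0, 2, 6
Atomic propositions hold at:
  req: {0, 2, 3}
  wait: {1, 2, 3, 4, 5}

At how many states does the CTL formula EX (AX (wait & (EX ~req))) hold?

1

Sat(~req) = {1, 4, 5, 6}
Sat(EX ~req) = {s : some successor in {1, 4, 5, 6}} = {0, 1, 4, 5, 6}
Sat(wait & (EX ~req)) = {1, 4, 5}
Sat(AX (wait & (EX ~req))) = {s : every successor in {1, 4, 5}} = {1}
Sat(EX (AX (wait & (EX ~req)))) = {s : some successor in {1}} = {1}
|Sat(EX (AX (wait & (EX ~req))))| = |{1}| = 1.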